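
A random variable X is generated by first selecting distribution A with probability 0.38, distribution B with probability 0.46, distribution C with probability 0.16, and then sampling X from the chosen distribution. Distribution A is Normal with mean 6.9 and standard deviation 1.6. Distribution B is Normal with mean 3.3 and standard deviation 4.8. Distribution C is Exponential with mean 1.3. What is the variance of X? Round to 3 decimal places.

16.308

Per component, A: μ=6.9, E[X²]=50.17; B: μ=3.3, E[X²]=33.93; C: μ=1.3, E[X²]=3.38.
E[X] = 0.38·6.9 + 0.46·3.3 + 0.16·1.3 = 4.348.
E[X²] = 0.38·50.17 + 0.46·33.93 + 0.16·3.38 = 35.2132.
Var(X) = E[X²] − (E[X])² = 35.2132 − 18.9051 = 16.3081.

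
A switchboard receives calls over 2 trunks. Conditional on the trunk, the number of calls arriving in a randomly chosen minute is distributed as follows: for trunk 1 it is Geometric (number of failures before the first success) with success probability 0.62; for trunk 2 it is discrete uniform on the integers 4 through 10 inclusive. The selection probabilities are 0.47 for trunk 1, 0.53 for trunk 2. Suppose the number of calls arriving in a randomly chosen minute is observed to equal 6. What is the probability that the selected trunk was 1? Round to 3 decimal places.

Likelihoods P(X=6 | ·): 1: 0.00186678; 2: 0.142857.
Posterior ∝ prior × likelihood. Numerator for 1: 0.47·0.00186678 = 0.000877387.
Normalizing constant: 0.47·0.00186678 + 0.53·0.142857 = 0.0765917.
P(1 | observation) = 0.000877387 / 0.0765917 = 0.0114554.

0.011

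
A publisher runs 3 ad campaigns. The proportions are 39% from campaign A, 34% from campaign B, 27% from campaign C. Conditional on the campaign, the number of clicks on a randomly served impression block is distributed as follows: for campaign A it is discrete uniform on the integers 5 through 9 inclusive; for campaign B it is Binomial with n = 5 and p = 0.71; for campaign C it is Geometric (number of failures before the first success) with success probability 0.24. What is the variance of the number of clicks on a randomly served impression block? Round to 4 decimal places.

7.8316

Per component, A: μ=7, E[X²]=51; B: μ=3.55, E[X²]=13.632; C: μ=3.16667, E[X²]=23.2222.
E[X] = 0.39·7 + 0.34·3.55 + 0.27·3.16667 = 4.792.
E[X²] = 0.39·51 + 0.34·13.632 + 0.27·23.2222 = 30.7949.
Var(X) = E[X²] − (E[X])² = 30.7949 − 22.9633 = 7.83162.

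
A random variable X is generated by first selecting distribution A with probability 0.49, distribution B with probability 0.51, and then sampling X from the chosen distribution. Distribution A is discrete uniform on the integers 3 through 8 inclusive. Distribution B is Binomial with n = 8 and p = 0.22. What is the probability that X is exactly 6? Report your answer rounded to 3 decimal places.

Conditional on each component, P(X = 6): A: 0.166667; B: 0.00193145.
By total probability, P(X = 6) = 0.49·0.166667 + 0.51·0.00193145 = 0.0826517.

0.083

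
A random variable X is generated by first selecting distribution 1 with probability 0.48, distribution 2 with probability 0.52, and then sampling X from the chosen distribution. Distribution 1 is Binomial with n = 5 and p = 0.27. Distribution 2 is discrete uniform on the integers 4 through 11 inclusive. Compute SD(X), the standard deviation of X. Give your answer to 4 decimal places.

3.5558

Per component, 1: μ=1.35, E[X²]=2.808; 2: μ=7.5, E[X²]=61.5.
E[X] = 0.48·1.35 + 0.52·7.5 = 4.548.
E[X²] = 0.48·2.808 + 0.52·61.5 = 33.3278.
Var(X) = E[X²] − (E[X])² = 33.3278 − 20.6843 = 12.6435.
SD(X) = √12.6435 = 3.55578.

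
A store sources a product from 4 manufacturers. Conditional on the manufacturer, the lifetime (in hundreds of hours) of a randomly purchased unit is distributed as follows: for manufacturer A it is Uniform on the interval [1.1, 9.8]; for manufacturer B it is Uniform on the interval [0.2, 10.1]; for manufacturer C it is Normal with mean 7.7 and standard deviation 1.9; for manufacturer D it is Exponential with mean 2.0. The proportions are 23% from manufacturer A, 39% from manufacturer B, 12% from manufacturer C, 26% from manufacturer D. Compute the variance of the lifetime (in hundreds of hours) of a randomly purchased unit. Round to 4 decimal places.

Per component, A: μ=5.45, E[X²]=36.01; B: μ=5.15, E[X²]=34.69; C: μ=7.7, E[X²]=62.9; D: μ=2, E[X²]=8.
E[X] = 0.23·5.45 + 0.39·5.15 + 0.12·7.7 + 0.26·2 = 4.706.
E[X²] = 0.23·36.01 + 0.39·34.69 + 0.12·62.9 + 0.26·8 = 31.4394.
Var(X) = E[X²] − (E[X])² = 31.4394 − 22.1464 = 9.29296.

9.2930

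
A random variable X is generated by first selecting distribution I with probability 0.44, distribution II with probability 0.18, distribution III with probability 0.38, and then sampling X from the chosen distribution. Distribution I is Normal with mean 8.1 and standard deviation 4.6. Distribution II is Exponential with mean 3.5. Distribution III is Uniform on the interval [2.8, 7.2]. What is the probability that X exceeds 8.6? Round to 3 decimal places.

Conditional on each component, P(X > 8.6): I: 0.456722; II: 0.0856794; III: 0.
By total probability, P(X > 8.6) = 0.44·0.456722 + 0.18·0.0856794 + 0.38·0 = 0.21638.

0.216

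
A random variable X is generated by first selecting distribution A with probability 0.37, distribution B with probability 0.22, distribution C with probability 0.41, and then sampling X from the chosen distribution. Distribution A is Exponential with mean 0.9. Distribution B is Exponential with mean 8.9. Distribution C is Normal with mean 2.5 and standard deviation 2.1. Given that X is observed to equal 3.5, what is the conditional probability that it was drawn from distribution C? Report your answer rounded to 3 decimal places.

Likelihoods f(3.5 | ·): A: 0.0227423; B: 0.0758263; C: 0.16961.
Posterior ∝ prior × likelihood. Numerator for C: 0.41·0.16961 = 0.06954.
Normalizing constant: 0.37·0.0227423 + 0.22·0.0758263 + 0.41·0.16961 = 0.0946365.
P(C | observation) = 0.06954 / 0.0946365 = 0.734812.

0.735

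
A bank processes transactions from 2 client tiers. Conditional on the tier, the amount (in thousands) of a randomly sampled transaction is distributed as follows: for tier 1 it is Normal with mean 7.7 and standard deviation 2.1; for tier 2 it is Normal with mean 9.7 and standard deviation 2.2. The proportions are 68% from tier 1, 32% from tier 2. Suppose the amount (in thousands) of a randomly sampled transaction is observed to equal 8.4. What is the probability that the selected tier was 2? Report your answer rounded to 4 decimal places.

0.2851

Likelihoods f(8.4 | ·): 1: 0.179706; 2: 0.152288.
Posterior ∝ prior × likelihood. Numerator for 2: 0.32·0.152288 = 0.0487321.
Normalizing constant: 0.68·0.179706 + 0.32·0.152288 = 0.170932.
P(2 | observation) = 0.0487321 / 0.170932 = 0.285096.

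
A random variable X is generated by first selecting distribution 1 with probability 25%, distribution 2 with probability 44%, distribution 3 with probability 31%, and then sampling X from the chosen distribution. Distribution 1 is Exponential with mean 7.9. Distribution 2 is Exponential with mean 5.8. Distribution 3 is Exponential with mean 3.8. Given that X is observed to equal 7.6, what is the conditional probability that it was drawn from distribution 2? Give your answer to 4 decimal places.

0.4694

Likelihoods f(7.6 | ·): 1: 0.0483694; 2: 0.0465047; 3: 0.0356145.
Posterior ∝ prior × likelihood. Numerator for 2: 0.44·0.0465047 = 0.0204621.
Normalizing constant: 0.25·0.0483694 + 0.44·0.0465047 + 0.31·0.0356145 = 0.0435949.
P(2 | observation) = 0.0204621 / 0.0435949 = 0.469368.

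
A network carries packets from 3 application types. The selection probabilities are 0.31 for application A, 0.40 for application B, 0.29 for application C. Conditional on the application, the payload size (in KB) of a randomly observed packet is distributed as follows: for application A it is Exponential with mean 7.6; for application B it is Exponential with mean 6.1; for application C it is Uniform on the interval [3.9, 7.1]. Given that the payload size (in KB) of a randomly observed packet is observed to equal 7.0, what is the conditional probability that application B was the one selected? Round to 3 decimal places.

0.163

Likelihoods f(7.0 | ·): A: 0.0523815; B: 0.0520355; C: 0.3125.
Posterior ∝ prior × likelihood. Numerator for B: 0.4·0.0520355 = 0.0208142.
Normalizing constant: 0.31·0.0523815 + 0.4·0.0520355 + 0.29·0.3125 = 0.127677.
P(B | observation) = 0.0208142 / 0.127677 = 0.163022.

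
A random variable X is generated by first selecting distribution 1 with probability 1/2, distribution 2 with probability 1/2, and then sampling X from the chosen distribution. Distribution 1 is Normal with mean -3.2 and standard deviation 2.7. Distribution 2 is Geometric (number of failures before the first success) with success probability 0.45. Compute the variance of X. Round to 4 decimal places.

Per component, 1: μ=-3.2, E[X²]=17.53; 2: μ=1.22222, E[X²]=4.20988.
E[X] = 0.5·-3.2 + 0.5·1.22222 = -0.988889.
E[X²] = 0.5·17.53 + 0.5·4.20988 = 10.8699.
Var(X) = E[X²] − (E[X])² = 10.8699 − 0.977901 = 9.89204.

9.8920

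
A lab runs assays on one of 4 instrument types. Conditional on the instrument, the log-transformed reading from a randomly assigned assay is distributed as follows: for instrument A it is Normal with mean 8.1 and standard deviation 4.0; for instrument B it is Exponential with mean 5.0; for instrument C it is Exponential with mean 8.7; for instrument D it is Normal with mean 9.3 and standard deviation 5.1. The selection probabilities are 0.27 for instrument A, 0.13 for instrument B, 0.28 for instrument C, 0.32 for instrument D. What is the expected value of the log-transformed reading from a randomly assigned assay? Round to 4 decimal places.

Component means — A: 8.1; B: 5; C: 8.7; D: 9.3.
E[X] = 0.27·8.1 + 0.13·5 + 0.28·8.7 + 0.32·9.3 = 8.249.

8.2490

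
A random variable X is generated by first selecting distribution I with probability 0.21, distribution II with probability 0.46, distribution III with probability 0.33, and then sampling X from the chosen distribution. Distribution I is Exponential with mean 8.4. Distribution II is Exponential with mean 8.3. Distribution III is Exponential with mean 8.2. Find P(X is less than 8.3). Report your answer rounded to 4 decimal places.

0.6327

Conditional on each component, P(X < 8.3): I: 0.627715; II: 0.632121; III: 0.63658.
By total probability, P(X < 8.3) = 0.21·0.627715 + 0.46·0.632121 + 0.33·0.63658 = 0.632667.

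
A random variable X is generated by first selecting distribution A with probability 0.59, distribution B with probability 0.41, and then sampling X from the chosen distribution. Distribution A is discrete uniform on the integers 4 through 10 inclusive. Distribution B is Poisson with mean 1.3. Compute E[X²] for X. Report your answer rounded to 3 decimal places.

For each component E[X²] = Var + (mean)², giving A: 53; B: 2.99.
Overall E[X²] = 0.59·53 + 0.41·2.99 = 32.4959.

32.496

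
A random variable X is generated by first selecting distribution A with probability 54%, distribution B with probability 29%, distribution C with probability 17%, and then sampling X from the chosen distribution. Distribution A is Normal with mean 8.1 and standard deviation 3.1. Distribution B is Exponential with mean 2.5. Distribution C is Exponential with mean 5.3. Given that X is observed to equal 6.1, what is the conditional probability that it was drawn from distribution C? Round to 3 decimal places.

0.132

Likelihoods f(6.1 | ·): A: 0.104512; B: 0.0348643; C: 0.0596865.
Posterior ∝ prior × likelihood. Numerator for C: 0.17·0.0596865 = 0.0101467.
Normalizing constant: 0.54·0.104512 + 0.29·0.0348643 + 0.17·0.0596865 = 0.0766936.
P(C | observation) = 0.0101467 / 0.0766936 = 0.132302.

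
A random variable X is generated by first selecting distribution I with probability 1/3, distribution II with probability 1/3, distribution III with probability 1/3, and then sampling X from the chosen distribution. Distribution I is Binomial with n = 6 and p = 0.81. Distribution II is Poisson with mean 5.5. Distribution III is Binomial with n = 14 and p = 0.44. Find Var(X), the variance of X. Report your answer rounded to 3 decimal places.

3.573

Per component, I: μ=4.86, E[X²]=24.543; II: μ=5.5, E[X²]=35.75; III: μ=6.16, E[X²]=41.3952.
E[X] = 0.333333·4.86 + 0.333333·5.5 + 0.333333·6.16 = 5.50667.
E[X²] = 0.333333·24.543 + 0.333333·35.75 + 0.333333·41.3952 = 33.8961.
Var(X) = E[X²] − (E[X])² = 33.8961 − 30.3234 = 3.57269.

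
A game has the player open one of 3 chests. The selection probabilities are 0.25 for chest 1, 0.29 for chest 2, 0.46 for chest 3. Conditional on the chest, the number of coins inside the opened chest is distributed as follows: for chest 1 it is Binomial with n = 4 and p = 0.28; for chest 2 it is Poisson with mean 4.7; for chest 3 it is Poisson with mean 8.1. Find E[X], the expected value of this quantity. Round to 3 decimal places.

5.369

Component means — 1: 1.12; 2: 4.7; 3: 8.1.
E[X] = 0.25·1.12 + 0.29·4.7 + 0.46·8.1 = 5.369.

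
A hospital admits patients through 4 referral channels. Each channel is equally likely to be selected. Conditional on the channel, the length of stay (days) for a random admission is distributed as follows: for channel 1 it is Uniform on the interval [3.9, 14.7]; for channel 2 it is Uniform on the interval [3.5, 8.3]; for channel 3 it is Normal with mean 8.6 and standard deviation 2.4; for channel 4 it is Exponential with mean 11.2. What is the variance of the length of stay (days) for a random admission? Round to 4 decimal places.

39.3225

Per component, 1: μ=9.3, E[X²]=96.21; 2: μ=5.9, E[X²]=36.73; 3: μ=8.6, E[X²]=79.72; 4: μ=11.2, E[X²]=250.88.
E[X] = 0.25·9.3 + 0.25·5.9 + 0.25·8.6 + 0.25·11.2 = 8.75.
E[X²] = 0.25·96.21 + 0.25·36.73 + 0.25·79.72 + 0.25·250.88 = 115.885.
Var(X) = E[X²] − (E[X])² = 115.885 − 76.5625 = 39.3225.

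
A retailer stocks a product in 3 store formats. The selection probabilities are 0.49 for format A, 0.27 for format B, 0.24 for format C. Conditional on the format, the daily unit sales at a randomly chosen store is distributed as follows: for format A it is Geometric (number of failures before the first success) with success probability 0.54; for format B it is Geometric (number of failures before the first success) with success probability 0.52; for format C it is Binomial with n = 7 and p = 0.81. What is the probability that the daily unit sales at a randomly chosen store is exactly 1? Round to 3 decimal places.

0.189

Conditional on each format, P(X = 1): A: 0.2484; B: 0.2496; C: 0.00026675.
By total probability, P(X = 1) = 0.49·0.2484 + 0.27·0.2496 + 0.24·0.00026675 = 0.189172.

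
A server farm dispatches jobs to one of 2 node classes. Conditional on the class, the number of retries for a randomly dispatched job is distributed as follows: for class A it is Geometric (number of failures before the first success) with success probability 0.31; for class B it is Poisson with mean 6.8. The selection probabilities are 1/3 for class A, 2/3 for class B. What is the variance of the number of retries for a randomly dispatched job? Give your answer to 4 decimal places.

Per component, A: μ=2.22581, E[X²]=12.1342; B: μ=6.8, E[X²]=53.04.
E[X] = 0.333333·2.22581 + 0.666667·6.8 = 5.27527.
E[X²] = 0.333333·12.1342 + 0.666667·53.04 = 39.4047.
Var(X) = E[X²] − (E[X])² = 39.4047 − 27.8285 = 11.5763.

11.5763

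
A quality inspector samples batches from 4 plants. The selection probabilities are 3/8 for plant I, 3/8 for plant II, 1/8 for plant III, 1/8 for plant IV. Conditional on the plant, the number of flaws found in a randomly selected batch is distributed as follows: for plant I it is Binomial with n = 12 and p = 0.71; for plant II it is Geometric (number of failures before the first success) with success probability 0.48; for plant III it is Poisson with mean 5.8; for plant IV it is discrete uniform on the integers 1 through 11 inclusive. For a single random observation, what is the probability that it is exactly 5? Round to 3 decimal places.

0.048

Conditional on each plant, P(X = 5): I: 0.0246492; II: 0.0182498; III: 0.165596; IV: 0.0909091.
By total probability, P(X = 5) = 0.375·0.0246492 + 0.375·0.0182498 + 0.125·0.165596 + 0.125·0.0909091 = 0.0481503.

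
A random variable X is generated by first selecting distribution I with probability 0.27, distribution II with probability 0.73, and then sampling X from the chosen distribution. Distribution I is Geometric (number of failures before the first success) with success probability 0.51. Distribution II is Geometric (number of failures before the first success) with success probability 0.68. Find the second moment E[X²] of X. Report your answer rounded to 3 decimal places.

1.425

For each component E[X²] = Var + (mean)², giving I: 2.807; II: 0.913495.
Overall E[X²] = 0.27·2.807 + 0.73·0.913495 = 1.42474.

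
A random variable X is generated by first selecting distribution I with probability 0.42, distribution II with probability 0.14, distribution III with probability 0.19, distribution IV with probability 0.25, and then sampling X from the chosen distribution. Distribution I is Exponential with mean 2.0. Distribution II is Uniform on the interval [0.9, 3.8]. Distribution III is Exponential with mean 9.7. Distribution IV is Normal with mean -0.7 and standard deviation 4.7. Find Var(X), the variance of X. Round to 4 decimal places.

37.5819

Per component, I: μ=2, E[X²]=8; II: μ=2.35, E[X²]=6.22333; III: μ=9.7, E[X²]=188.18; IV: μ=-0.7, E[X²]=22.58.
E[X] = 0.42·2 + 0.14·2.35 + 0.19·9.7 + 0.25·-0.7 = 2.837.
E[X²] = 0.42·8 + 0.14·6.22333 + 0.19·188.18 + 0.25·22.58 = 45.6305.
Var(X) = E[X²] − (E[X])² = 45.6305 − 8.04857 = 37.5819.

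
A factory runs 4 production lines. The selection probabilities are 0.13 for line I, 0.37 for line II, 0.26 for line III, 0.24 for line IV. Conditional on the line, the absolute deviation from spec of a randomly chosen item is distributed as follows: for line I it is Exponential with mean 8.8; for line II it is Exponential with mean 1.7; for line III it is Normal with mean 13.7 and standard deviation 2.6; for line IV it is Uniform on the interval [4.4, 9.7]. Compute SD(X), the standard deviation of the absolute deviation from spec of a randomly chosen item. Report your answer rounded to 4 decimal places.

5.9951

Per component, I: μ=8.8, E[X²]=154.88; II: μ=1.7, E[X²]=5.78; III: μ=13.7, E[X²]=194.45; IV: μ=7.05, E[X²]=52.0433.
E[X] = 0.13·8.8 + 0.37·1.7 + 0.26·13.7 + 0.24·7.05 = 7.027.
E[X²] = 0.13·154.88 + 0.37·5.78 + 0.26·194.45 + 0.24·52.0433 = 85.3204.
Var(X) = E[X²] − (E[X])² = 85.3204 − 49.3787 = 35.9417.
SD(X) = √35.9417 = 5.99514.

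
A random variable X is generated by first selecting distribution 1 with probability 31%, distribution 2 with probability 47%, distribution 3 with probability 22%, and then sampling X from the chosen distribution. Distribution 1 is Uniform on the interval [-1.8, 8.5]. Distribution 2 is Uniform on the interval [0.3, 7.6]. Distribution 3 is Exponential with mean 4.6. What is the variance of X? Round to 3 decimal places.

9.686

Per component, 1: μ=3.35, E[X²]=20.0633; 2: μ=3.95, E[X²]=20.0433; 3: μ=4.6, E[X²]=42.32.
E[X] = 0.31·3.35 + 0.47·3.95 + 0.22·4.6 = 3.907.
E[X²] = 0.31·20.0633 + 0.47·20.0433 + 0.22·42.32 = 24.9504.
Var(X) = E[X²] − (E[X])² = 24.9504 − 15.2646 = 9.68575.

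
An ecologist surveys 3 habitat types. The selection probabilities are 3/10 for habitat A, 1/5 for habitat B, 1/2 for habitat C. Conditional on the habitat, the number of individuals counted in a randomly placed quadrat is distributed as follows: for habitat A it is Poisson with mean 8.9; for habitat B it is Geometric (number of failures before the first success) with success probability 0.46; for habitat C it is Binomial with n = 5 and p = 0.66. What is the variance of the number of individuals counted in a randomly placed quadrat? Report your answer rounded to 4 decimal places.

Per component, A: μ=8.9, E[X²]=88.11; B: μ=1.17391, E[X²]=3.93006; C: μ=3.3, E[X²]=12.012.
E[X] = 0.3·8.9 + 0.2·1.17391 + 0.5·3.3 = 4.55478.
E[X²] = 0.3·88.11 + 0.2·3.93006 + 0.5·12.012 = 33.225.
Var(X) = E[X²] − (E[X])² = 33.225 − 20.746 = 12.479.

12.4790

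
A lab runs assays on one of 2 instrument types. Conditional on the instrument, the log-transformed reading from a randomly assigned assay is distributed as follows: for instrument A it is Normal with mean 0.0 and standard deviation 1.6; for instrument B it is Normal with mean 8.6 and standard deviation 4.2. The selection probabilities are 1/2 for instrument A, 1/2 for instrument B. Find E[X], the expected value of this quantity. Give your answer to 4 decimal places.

Component means — A: 0; B: 8.6.
E[X] = 0.5·0 + 0.5·8.6 = 4.3.

4.3000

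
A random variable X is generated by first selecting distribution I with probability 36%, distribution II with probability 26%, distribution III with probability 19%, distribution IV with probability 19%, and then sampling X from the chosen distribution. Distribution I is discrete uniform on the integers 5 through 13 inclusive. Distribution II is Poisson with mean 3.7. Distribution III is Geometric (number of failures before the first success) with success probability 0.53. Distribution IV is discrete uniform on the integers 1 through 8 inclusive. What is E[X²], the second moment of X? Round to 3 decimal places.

For each component E[X²] = Var + (mean)², giving I: 87.6667; II: 17.39; III: 2.45959; IV: 25.5.
Overall E[X²] = 0.36·87.6667 + 0.26·17.39 + 0.19·2.45959 + 0.19·25.5 = 41.3937.

41.394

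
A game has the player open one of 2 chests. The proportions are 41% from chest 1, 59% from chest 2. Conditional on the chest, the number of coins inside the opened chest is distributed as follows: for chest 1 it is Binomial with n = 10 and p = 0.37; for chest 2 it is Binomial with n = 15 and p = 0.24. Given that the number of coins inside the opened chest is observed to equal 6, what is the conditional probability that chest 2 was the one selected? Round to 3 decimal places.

Likelihoods P(X=6 | ·): 1: 0.0848774; 2: 0.0809084.
Posterior ∝ prior × likelihood. Numerator for 2: 0.59·0.0809084 = 0.047736.
Normalizing constant: 0.41·0.0848774 + 0.59·0.0809084 = 0.0825357.
P(2 | observation) = 0.047736 / 0.0825357 = 0.578368.

0.578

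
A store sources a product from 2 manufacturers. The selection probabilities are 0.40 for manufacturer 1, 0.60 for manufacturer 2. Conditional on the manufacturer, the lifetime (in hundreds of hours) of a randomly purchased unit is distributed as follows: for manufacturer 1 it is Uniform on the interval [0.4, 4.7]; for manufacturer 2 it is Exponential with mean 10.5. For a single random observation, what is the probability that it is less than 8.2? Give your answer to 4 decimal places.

Conditional on each manufacturer, P(X < 8.2): 1: 1; 2: 0.54203.
By total probability, P(X < 8.2) = 0.4·1 + 0.6·0.54203 = 0.725218.

0.7252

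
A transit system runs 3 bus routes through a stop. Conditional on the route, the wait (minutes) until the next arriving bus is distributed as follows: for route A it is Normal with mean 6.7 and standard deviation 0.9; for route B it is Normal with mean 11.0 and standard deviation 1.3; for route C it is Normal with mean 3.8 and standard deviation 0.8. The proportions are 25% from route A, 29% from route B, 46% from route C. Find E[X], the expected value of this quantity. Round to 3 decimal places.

Component means — A: 6.7; B: 11; C: 3.8.
E[X] = 0.25·6.7 + 0.29·11 + 0.46·3.8 = 6.613.

6.613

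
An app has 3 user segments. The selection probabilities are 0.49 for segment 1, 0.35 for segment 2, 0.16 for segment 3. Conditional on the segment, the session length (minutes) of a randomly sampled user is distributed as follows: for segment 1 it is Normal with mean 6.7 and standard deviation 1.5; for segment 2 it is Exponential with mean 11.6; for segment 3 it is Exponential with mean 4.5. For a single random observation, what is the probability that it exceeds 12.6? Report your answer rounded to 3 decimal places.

0.128

Conditional on each segment, P(X > 12.6): 1: 4.1888e-05; 2: 0.337494; 3: 0.0608101.
By total probability, P(X > 12.6) = 0.49·4.1888e-05 + 0.35·0.337494 + 0.16·0.0608101 = 0.127873.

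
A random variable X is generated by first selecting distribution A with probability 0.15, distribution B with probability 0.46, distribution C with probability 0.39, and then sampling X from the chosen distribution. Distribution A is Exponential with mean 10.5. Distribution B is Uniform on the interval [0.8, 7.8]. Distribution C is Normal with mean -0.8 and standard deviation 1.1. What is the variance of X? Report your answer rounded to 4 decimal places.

Per component, A: μ=10.5, E[X²]=220.5; B: μ=4.3, E[X²]=22.5733; C: μ=-0.8, E[X²]=1.85.
E[X] = 0.15·10.5 + 0.46·4.3 + 0.39·-0.8 = 3.241.
E[X²] = 0.15·220.5 + 0.46·22.5733 + 0.39·1.85 = 44.1802.
Var(X) = E[X²] − (E[X])² = 44.1802 − 10.5041 = 33.6762.

33.6762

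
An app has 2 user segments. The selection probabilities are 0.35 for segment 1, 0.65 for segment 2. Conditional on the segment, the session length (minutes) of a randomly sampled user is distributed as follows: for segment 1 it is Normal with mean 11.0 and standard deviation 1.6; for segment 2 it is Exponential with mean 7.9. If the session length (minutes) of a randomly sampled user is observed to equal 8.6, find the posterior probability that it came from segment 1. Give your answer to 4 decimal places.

0.5056

Likelihoods f(8.6 | ·): 1: 0.0809485; 2: 0.0426184.
Posterior ∝ prior × likelihood. Numerator for 1: 0.35·0.0809485 = 0.028332.
Normalizing constant: 0.35·0.0809485 + 0.65·0.0426184 = 0.0560339.
P(1 | observation) = 0.028332 / 0.0560339 = 0.505622.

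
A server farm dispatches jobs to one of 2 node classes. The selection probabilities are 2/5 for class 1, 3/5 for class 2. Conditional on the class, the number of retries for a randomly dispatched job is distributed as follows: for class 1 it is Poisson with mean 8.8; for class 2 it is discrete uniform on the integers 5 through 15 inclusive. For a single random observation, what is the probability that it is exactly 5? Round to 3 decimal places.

0.081

Conditional on each class, P(X = 5): 1: 0.0662889; 2: 0.0909091.
By total probability, P(X = 5) = 0.4·0.0662889 + 0.6·0.0909091 = 0.081061.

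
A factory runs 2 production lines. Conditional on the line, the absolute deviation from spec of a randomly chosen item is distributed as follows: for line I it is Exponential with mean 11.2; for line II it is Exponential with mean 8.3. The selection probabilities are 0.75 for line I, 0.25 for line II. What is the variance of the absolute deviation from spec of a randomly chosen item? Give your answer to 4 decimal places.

112.8794

Per component, I: μ=11.2, E[X²]=250.88; II: μ=8.3, E[X²]=137.78.
E[X] = 0.75·11.2 + 0.25·8.3 = 10.475.
E[X²] = 0.75·250.88 + 0.25·137.78 = 222.605.
Var(X) = E[X²] − (E[X])² = 222.605 − 109.726 = 112.879.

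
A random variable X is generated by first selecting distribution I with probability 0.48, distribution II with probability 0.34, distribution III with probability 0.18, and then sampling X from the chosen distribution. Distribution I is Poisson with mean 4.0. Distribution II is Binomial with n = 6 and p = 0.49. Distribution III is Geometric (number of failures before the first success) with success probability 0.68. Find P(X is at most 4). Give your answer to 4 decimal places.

0.7871

Conditional on each component, P(X ≤ 4): I: 0.628837; II: 0.899721; III: 0.996645.
By total probability, P(X ≤ 4) = 0.48·0.628837 + 0.34·0.899721 + 0.18·0.996645 = 0.787143.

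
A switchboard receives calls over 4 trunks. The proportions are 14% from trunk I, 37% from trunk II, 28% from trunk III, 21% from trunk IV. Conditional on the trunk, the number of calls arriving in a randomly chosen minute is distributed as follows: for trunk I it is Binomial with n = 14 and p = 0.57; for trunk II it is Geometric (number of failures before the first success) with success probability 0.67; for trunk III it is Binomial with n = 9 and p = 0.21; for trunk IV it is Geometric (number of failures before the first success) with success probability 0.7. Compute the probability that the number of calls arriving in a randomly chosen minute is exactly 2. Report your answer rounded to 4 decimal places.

0.1258

Conditional on each trunk, P(X = 2): I: 0.00118144; II: 0.072963; III: 0.304881; IV: 0.063.
By total probability, P(X = 2) = 0.14·0.00118144 + 0.37·0.072963 + 0.28·0.304881 + 0.21·0.063 = 0.125758.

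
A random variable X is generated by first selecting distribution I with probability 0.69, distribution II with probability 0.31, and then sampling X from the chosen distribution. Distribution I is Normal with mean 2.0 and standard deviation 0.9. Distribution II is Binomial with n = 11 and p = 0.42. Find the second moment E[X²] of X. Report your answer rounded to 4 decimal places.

For each component E[X²] = Var + (mean)², giving I: 4.81; II: 24.024.
Overall E[X²] = 0.69·4.81 + 0.31·24.024 = 10.7663.

10.7663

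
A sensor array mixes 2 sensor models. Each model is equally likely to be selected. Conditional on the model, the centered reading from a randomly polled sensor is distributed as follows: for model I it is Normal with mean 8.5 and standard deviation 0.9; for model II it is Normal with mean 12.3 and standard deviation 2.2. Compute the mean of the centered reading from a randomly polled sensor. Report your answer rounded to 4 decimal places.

Component means — I: 8.5; II: 12.3.
E[X] = 0.5·8.5 + 0.5·12.3 = 10.4.

10.4000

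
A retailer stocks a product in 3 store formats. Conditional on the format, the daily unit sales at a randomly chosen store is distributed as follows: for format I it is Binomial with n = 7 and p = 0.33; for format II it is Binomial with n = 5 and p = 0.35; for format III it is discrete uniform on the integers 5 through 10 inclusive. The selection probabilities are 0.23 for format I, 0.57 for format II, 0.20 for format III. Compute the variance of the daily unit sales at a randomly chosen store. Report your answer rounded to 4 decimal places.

Per component, I: μ=2.31, E[X²]=6.8838; II: μ=1.75, E[X²]=4.2; III: μ=7.5, E[X²]=59.1667.
E[X] = 0.23·2.31 + 0.57·1.75 + 0.2·7.5 = 3.0288.
E[X²] = 0.23·6.8838 + 0.57·4.2 + 0.2·59.1667 = 15.8106.
Var(X) = E[X²] − (E[X])² = 15.8106 − 9.17363 = 6.63698.

6.6370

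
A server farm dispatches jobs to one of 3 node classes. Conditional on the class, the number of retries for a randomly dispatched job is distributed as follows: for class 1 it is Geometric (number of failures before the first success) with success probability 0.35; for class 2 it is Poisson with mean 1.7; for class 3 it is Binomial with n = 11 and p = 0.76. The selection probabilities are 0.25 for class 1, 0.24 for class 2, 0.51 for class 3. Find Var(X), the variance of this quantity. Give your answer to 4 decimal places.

Per component, 1: μ=1.85714, E[X²]=8.7551; 2: μ=1.7, E[X²]=4.59; 3: μ=8.36, E[X²]=71.896.
E[X] = 0.25·1.85714 + 0.24·1.7 + 0.51·8.36 = 5.13589.
E[X²] = 0.25·8.7551 + 0.24·4.59 + 0.51·71.896 = 39.9573.
Var(X) = E[X²] − (E[X])² = 39.9573 − 26.3773 = 13.58.

13.5800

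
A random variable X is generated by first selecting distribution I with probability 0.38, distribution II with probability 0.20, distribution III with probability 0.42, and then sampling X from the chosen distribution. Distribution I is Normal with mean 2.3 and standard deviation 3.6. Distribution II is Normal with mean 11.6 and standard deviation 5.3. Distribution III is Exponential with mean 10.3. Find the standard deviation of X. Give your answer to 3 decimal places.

Per component, I: μ=2.3, E[X²]=18.25; II: μ=11.6, E[X²]=162.65; III: μ=10.3, E[X²]=212.18.
E[X] = 0.38·2.3 + 0.2·11.6 + 0.42·10.3 = 7.52.
E[X²] = 0.38·18.25 + 0.2·162.65 + 0.42·212.18 = 128.581.
Var(X) = E[X²] − (E[X])² = 128.581 − 56.5504 = 72.0302.
SD(X) = √72.0302 = 8.48706.

8.487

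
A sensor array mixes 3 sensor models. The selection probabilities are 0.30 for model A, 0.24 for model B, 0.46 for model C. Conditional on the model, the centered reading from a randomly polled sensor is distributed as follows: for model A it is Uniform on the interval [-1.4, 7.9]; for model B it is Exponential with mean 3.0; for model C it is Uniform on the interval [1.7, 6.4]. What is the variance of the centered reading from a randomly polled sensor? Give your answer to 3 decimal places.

5.384

Per component, A: μ=3.25, E[X²]=17.77; B: μ=3, E[X²]=18; C: μ=4.05, E[X²]=18.2433.
E[X] = 0.3·3.25 + 0.24·3 + 0.46·4.05 = 3.558.
E[X²] = 0.3·17.77 + 0.24·18 + 0.46·18.2433 = 18.0429.
Var(X) = E[X²] − (E[X])² = 18.0429 − 12.6594 = 5.38357.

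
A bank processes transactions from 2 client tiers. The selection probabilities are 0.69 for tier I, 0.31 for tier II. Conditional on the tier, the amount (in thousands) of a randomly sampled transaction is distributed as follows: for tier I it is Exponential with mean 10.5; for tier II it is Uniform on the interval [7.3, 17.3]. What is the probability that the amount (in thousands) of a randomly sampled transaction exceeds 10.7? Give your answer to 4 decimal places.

0.4536

Conditional on each tier, P(X > 10.7): I: 0.360939; II: 0.66.
By total probability, P(X > 10.7) = 0.69·0.360939 + 0.31·0.66 = 0.453648.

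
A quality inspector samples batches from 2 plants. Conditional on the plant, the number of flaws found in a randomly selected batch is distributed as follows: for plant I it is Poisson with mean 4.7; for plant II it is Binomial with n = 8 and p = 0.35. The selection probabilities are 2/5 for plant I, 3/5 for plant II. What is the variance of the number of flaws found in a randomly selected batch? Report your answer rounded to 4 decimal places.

Per component, I: μ=4.7, E[X²]=26.79; II: μ=2.8, E[X²]=9.66.
E[X] = 0.4·4.7 + 0.6·2.8 = 3.56.
E[X²] = 0.4·26.79 + 0.6·9.66 = 16.512.
Var(X) = E[X²] − (E[X])² = 16.512 − 12.6736 = 3.8384.

3.8384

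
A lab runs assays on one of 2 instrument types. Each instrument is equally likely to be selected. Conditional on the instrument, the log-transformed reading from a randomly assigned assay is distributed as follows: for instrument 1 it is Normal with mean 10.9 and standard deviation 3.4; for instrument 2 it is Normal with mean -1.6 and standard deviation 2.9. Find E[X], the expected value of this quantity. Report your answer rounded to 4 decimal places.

4.6500

Component means — 1: 10.9; 2: -1.6.
E[X] = 0.5·10.9 + 0.5·-1.6 = 4.65.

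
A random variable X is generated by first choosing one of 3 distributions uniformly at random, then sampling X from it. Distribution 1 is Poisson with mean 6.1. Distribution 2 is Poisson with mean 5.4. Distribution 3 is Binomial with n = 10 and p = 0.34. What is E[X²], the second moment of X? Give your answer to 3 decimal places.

30.558

For each component E[X²] = Var + (mean)², giving 1: 43.31; 2: 34.56; 3: 13.804.
Overall E[X²] = 0.333333·43.31 + 0.333333·34.56 + 0.333333·13.804 = 30.558.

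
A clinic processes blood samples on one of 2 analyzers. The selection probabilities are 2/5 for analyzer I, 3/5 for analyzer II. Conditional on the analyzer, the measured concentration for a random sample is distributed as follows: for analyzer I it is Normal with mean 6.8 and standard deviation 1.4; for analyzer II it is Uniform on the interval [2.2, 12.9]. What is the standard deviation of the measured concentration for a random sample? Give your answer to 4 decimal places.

2.5775

Per component, I: μ=6.8, E[X²]=48.2; II: μ=7.55, E[X²]=66.5433.
E[X] = 0.4·6.8 + 0.6·7.55 = 7.25.
E[X²] = 0.4·48.2 + 0.6·66.5433 = 59.206.
Var(X) = E[X²] − (E[X])² = 59.206 − 52.5625 = 6.6435.
SD(X) = √6.6435 = 2.5775.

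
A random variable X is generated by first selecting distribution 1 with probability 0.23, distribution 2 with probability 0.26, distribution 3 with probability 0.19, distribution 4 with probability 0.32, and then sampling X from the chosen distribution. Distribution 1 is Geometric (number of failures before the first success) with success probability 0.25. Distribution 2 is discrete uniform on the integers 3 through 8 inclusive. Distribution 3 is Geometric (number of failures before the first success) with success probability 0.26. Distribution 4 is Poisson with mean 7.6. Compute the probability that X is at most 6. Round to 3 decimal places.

Conditional on each component, P(X ≤ 6): 1: 0.866516; 2: 0.666667; 3: 0.878487; 4: 0.364621.
By total probability, P(X ≤ 6) = 0.23·0.866516 + 0.26·0.666667 + 0.19·0.878487 + 0.32·0.364621 = 0.656223.

0.656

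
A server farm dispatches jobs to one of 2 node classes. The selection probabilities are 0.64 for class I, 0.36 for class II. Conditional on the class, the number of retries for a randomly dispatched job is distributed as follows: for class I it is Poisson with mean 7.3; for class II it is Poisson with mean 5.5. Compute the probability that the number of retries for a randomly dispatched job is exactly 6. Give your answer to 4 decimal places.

Conditional on each class, P(X = 6): I: 0.141989; II: 0.157117.
By total probability, P(X = 6) = 0.64·0.141989 + 0.36·0.157117 = 0.147435.

0.1474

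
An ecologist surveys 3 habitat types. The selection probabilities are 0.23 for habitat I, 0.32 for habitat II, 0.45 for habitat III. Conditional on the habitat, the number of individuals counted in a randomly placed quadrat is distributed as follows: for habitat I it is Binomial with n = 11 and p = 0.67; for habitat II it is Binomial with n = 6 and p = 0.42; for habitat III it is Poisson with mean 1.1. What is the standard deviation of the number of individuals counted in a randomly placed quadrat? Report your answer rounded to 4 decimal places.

Per component, I: μ=7.37, E[X²]=56.749; II: μ=2.52, E[X²]=7.812; III: μ=1.1, E[X²]=2.31.
E[X] = 0.23·7.37 + 0.32·2.52 + 0.45·1.1 = 2.9965.
E[X²] = 0.23·56.749 + 0.32·7.812 + 0.45·2.31 = 16.5916.
Var(X) = E[X²] − (E[X])² = 16.5916 − 8.97901 = 7.6126.
SD(X) = √7.6126 = 2.75909.

2.7591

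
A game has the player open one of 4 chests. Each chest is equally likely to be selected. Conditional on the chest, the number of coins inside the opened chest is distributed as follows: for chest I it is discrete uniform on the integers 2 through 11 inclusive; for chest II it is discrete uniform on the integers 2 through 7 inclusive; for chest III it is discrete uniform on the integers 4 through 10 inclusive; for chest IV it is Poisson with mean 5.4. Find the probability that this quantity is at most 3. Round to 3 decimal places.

Conditional on each chest, P(X ≤ 3): I: 0.2; II: 0.333333; III: 0; IV: 0.213291.
By total probability, P(X ≤ 3) = 0.25·0.2 + 0.25·0.333333 + 0.25·0 + 0.25·0.213291 = 0.186656.

0.187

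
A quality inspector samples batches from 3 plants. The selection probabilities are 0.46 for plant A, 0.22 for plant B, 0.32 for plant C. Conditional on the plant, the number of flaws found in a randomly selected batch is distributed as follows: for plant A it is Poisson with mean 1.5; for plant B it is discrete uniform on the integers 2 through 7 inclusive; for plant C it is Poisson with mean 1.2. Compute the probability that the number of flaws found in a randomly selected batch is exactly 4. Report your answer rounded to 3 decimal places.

0.067

Conditional on each plant, P(X = 4): A: 0.0470665; B: 0.166667; C: 0.0260232.
By total probability, P(X = 4) = 0.46·0.0470665 + 0.22·0.166667 + 0.32·0.0260232 = 0.0666447.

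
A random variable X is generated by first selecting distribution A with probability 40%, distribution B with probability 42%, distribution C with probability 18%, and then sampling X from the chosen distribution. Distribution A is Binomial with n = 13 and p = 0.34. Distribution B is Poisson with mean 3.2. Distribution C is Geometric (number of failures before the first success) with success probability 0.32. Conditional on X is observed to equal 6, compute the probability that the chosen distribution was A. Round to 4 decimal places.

Likelihoods P(X=6 | ·): A: 0.14461; B: 0.060789; C: 0.0316376.
Posterior ∝ prior × likelihood. Numerator for A: 0.4·0.14461 = 0.057844.
Normalizing constant: 0.4·0.14461 + 0.42·0.060789 + 0.18·0.0316376 = 0.0890702.
P(A | observation) = 0.057844 / 0.0890702 = 0.649421.

0.6494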